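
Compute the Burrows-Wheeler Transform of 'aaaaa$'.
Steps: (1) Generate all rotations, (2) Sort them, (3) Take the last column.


Rotations (sorted):
  0: $aaaaa -> last char: a
  1: a$aaaa -> last char: a
  2: aa$aaa -> last char: a
  3: aaa$aa -> last char: a
  4: aaaa$a -> last char: a
  5: aaaaa$ -> last char: $


BWT = aaaaa$


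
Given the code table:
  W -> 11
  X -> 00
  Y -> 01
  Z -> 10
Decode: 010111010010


Decoding:
01 -> Y
01 -> Y
11 -> W
01 -> Y
00 -> X
10 -> Z


Result: YYWYXZ


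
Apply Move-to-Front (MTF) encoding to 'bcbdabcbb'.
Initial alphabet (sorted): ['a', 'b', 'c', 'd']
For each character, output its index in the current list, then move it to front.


MTF encoding:
'b': index 1 in ['a', 'b', 'c', 'd'] -> ['b', 'a', 'c', 'd']
'c': index 2 in ['b', 'a', 'c', 'd'] -> ['c', 'b', 'a', 'd']
'b': index 1 in ['c', 'b', 'a', 'd'] -> ['b', 'c', 'a', 'd']
'd': index 3 in ['b', 'c', 'a', 'd'] -> ['d', 'b', 'c', 'a']
'a': index 3 in ['d', 'b', 'c', 'a'] -> ['a', 'd', 'b', 'c']
'b': index 2 in ['a', 'd', 'b', 'c'] -> ['b', 'a', 'd', 'c']
'c': index 3 in ['b', 'a', 'd', 'c'] -> ['c', 'b', 'a', 'd']
'b': index 1 in ['c', 'b', 'a', 'd'] -> ['b', 'c', 'a', 'd']
'b': index 0 in ['b', 'c', 'a', 'd'] -> ['b', 'c', 'a', 'd']


Output: [1, 2, 1, 3, 3, 2, 3, 1, 0]


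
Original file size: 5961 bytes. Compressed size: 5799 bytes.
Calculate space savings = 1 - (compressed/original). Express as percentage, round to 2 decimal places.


ratio = compressed/original = 5799/5961 = 0.972823
savings = 1 - ratio = 1 - 0.972823 = 0.027177
as a percentage: 0.027177 * 100 = 2.72%

Space savings = 1 - 5799/5961 = 2.72%


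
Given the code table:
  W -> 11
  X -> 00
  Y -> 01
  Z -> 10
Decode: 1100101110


Decoding:
11 -> W
00 -> X
10 -> Z
11 -> W
10 -> Z


Result: WXZWZ


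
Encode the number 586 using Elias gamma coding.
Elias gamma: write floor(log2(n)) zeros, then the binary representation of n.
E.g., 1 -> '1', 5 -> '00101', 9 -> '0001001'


num_bits = floor(log2(586)) + 1 = 10
leading_zeros = num_bits - 1 = 9
binary(586) = 1001001010

Elias gamma(586) = '000000000' + '1001001010' = 0000000001001001010 (19 bits)


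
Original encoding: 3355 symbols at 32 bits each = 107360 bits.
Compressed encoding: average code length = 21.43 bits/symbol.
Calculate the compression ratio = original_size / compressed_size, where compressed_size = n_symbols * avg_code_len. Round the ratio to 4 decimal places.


original_size = n_symbols * orig_bits = 3355 * 32 = 107360 bits
compressed_size = n_symbols * avg_code_len = 3355 * 21.43 = 71897.65 bits
ratio = original_size / compressed_size = 107360 / 71897.65 = 1.4932

Compression ratio = 1.4932


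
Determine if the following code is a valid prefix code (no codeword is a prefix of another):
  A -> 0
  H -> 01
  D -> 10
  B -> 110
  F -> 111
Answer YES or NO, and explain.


Checking each pair (does one codeword prefix another?):
  A='0' vs H='01': prefix -- VIOLATION

NO -- this is NOT a valid prefix code. A (0) is a prefix of H (01).


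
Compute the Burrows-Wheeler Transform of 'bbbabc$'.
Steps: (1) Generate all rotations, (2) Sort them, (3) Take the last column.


Rotations (sorted):
  0: $bbbabc -> last char: c
  1: abc$bbb -> last char: b
  2: babc$bb -> last char: b
  3: bbabc$b -> last char: b
  4: bbbabc$ -> last char: $
  5: bc$bbba -> last char: a
  6: c$bbbab -> last char: b


BWT = cbbb$ab


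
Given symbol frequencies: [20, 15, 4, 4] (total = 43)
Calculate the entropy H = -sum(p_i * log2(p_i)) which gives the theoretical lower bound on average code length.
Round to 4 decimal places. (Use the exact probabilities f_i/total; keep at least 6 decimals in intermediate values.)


Per-symbol terms -p_i * log2(p_i) with p_i = f_i/43:
  p = 20/43 = 0.465116: log2(p) = -1.104337, -p*log2(p) = 0.513645
  p = 15/43 = 0.348837: log2(p) = -1.519374, -p*log2(p) = 0.530014
  p = 4/43 = 0.093023: log2(p) = -3.426265, -p*log2(p) = 0.318722
  p = 4/43 = 0.093023: log2(p) = -3.426265, -p*log2(p) = 0.318722
H = 0.513645 + 0.530014 + 0.318722 + 0.318722 = 1.681103

H = 1.6811 bits/symbol


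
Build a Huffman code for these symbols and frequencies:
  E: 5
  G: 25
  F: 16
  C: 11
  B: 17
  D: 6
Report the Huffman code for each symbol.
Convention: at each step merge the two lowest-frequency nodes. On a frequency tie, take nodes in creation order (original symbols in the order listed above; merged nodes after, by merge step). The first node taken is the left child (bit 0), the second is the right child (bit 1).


Huffman tree construction:
Step 1: Merge E(5) + D(6) = 11
Step 2: Merge C(11) + (E+D)(11) = 22
Step 3: Merge F(16) + B(17) = 33
Step 4: Merge (C+(E+D))(22) + G(25) = 47
Step 5: Merge (F+B)(33) + ((C+(E+D))+G)(47) = 80
Read each symbol's code off the tree from the root (left child = 0, right child = 1).

Codes:
  E: 1010 (length 4)
  G: 11 (length 2)
  F: 00 (length 2)
  C: 100 (length 3)
  B: 01 (length 2)
  D: 1011 (length 4)
Average code length: 193/80 = 2.4125 bits/symbol


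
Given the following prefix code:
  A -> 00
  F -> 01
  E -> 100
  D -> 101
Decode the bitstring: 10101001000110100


Decoding step by step:
Bits 101 -> D
Bits 01 -> F
Bits 00 -> A
Bits 100 -> E
Bits 01 -> F
Bits 101 -> D
Bits 00 -> A


Decoded message: DFAEFDA


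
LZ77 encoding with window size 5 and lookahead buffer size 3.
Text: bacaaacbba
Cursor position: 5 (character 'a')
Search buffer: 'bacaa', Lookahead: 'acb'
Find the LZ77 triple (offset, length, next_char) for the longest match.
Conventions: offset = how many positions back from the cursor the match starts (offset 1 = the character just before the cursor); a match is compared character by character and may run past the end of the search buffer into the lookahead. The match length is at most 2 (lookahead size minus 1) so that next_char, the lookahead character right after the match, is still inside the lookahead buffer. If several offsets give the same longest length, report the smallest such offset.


Try each offset into the search buffer:
  offset=1 (pos 4, char 'a'): match length 1
  offset=2 (pos 3, char 'a'): match length 1
  offset=3 (pos 2, char 'c'): match length 0
  offset=4 (pos 1, char 'a'): match length 2
  offset=5 (pos 0, char 'b'): match length 0
Longest match has length 2 at offset 4.
next_char = character at position 5 + 2 = 7 -> 'b'

Best match: offset=4, length=2 (matching 'ac' starting at position 1)
LZ77 triple: (4, 2, 'b')


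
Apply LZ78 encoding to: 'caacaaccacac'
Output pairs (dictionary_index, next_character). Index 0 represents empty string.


LZ78 encoding steps:
Dictionary: {0: ''}
Step 1: w='' (idx 0), next='c' -> output (0, 'c'), add 'c' as idx 1
Step 2: w='' (idx 0), next='a' -> output (0, 'a'), add 'a' as idx 2
Step 3: w='a' (idx 2), next='c' -> output (2, 'c'), add 'ac' as idx 3
Step 4: w='a' (idx 2), next='a' -> output (2, 'a'), add 'aa' as idx 4
Step 5: w='c' (idx 1), next='c' -> output (1, 'c'), add 'cc' as idx 5
Step 6: w='ac' (idx 3), next='a' -> output (3, 'a'), add 'aca' as idx 6
Step 7: w='c' (idx 1), end of input -> output (1, '')


Encoded: [(0, 'c'), (0, 'a'), (2, 'c'), (2, 'a'), (1, 'c'), (3, 'a'), (1, '')]


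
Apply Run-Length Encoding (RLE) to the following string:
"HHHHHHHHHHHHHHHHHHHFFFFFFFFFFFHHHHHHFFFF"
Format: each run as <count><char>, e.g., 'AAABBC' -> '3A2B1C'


Scanning runs left to right:
  i=0: run of 'H' x 19 -> '19H'
  i=19: run of 'F' x 11 -> '11F'
  i=30: run of 'H' x 6 -> '6H'
  i=36: run of 'F' x 4 -> '4F'

RLE = 19H11F6H4F


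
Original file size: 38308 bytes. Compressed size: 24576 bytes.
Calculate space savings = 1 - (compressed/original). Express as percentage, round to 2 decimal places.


ratio = compressed/original = 24576/38308 = 0.641537
savings = 1 - ratio = 1 - 0.641537 = 0.358463
as a percentage: 0.358463 * 100 = 35.85%

Space savings = 1 - 24576/38308 = 35.85%


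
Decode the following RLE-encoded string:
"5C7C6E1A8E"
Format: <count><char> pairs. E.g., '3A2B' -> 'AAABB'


Expanding each <count><char> pair:
  5C -> 'CCCCC'
  7C -> 'CCCCCCC'
  6E -> 'EEEEEE'
  1A -> 'A'
  8E -> 'EEEEEEEE'

Decoded = CCCCCCCCCCCCEEEEEEAEEEEEEEE


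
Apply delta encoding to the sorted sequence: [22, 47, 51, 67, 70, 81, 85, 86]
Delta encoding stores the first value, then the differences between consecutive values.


First value: 22
Deltas:
  47 - 22 = 25
  51 - 47 = 4
  67 - 51 = 16
  70 - 67 = 3
  81 - 70 = 11
  85 - 81 = 4
  86 - 85 = 1


Delta encoded: [22, 25, 4, 16, 3, 11, 4, 1]


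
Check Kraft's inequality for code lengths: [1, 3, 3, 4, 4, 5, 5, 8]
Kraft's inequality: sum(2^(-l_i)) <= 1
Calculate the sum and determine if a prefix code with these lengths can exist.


Sum = 2^(-1) + 2^(-3) + 2^(-3) + 2^(-4) + 2^(-4) + 2^(-5) + 2^(-5) + 2^(-8)
    = 0.5 + 0.125 + 0.125 + 0.0625 + 0.0625 + 0.03125 + 0.03125 + 0.00390625
    = 241/256 = 0.94140625
Since 0.94140625 <= 1, Kraft's inequality IS satisfied.
A prefix code with these lengths CAN exist.

Kraft sum = 0.94140625. Satisfied.


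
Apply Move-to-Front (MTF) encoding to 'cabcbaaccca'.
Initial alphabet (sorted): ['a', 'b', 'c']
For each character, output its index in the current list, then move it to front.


MTF encoding:
'c': index 2 in ['a', 'b', 'c'] -> ['c', 'a', 'b']
'a': index 1 in ['c', 'a', 'b'] -> ['a', 'c', 'b']
'b': index 2 in ['a', 'c', 'b'] -> ['b', 'a', 'c']
'c': index 2 in ['b', 'a', 'c'] -> ['c', 'b', 'a']
'b': index 1 in ['c', 'b', 'a'] -> ['b', 'c', 'a']
'a': index 2 in ['b', 'c', 'a'] -> ['a', 'b', 'c']
'a': index 0 in ['a', 'b', 'c'] -> ['a', 'b', 'c']
'c': index 2 in ['a', 'b', 'c'] -> ['c', 'a', 'b']
'c': index 0 in ['c', 'a', 'b'] -> ['c', 'a', 'b']
'c': index 0 in ['c', 'a', 'b'] -> ['c', 'a', 'b']
'a': index 1 in ['c', 'a', 'b'] -> ['a', 'c', 'b']


Output: [2, 1, 2, 2, 1, 2, 0, 2, 0, 0, 1]


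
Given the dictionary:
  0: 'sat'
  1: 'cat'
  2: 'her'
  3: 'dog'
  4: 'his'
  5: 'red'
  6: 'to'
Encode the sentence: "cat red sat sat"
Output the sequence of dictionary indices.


Look up each word in the dictionary:
  'cat' -> 1
  'red' -> 5
  'sat' -> 0
  'sat' -> 0

Encoded: [1, 5, 0, 0]


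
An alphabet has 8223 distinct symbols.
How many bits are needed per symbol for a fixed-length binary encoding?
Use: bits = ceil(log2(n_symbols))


log2(8223) = 13.0054
Bracket: 2^13 = 8192 < 8223 <= 2^14 = 16384
So ceil(log2(8223)) = 14

bits = ceil(log2(8223)) = ceil(13.0054) = 14 bits


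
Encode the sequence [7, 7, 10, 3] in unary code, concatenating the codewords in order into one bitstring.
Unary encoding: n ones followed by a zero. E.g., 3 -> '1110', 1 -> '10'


Encode each number as n ones followed by a terminating 0:
  7 -> 11111110 (8 bits)
  7 -> 11111110 (8 bits)
  10 -> 11111111110 (11 bits)
  3 -> 1110 (4 bits)
Total length = 8 + 8 + 11 + 4 = 31 bits.

Unary([7, 7, 10, 3]) = 1111111011111110111111111101110 (31 bits)


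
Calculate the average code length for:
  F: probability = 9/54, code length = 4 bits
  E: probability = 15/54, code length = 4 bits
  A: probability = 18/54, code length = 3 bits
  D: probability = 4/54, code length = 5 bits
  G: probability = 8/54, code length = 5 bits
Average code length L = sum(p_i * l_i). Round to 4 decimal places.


Weighted contributions p_i * l_i:
  F: (9/54) * 4 = 36/54
  E: (15/54) * 4 = 60/54
  A: (18/54) * 3 = 54/54
  D: (4/54) * 5 = 20/54
  G: (8/54) * 5 = 40/54
Sum = (36 + 60 + 54 + 20 + 40)/54 = 210/54

L = 210/54 = 3.8889 bits/symbol


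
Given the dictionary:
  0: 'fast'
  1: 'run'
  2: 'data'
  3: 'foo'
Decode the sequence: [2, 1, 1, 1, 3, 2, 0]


Look up each index in the dictionary:
  2 -> 'data'
  1 -> 'run'
  1 -> 'run'
  1 -> 'run'
  3 -> 'foo'
  2 -> 'data'
  0 -> 'fast'

Decoded: "data run run run foo data fast"


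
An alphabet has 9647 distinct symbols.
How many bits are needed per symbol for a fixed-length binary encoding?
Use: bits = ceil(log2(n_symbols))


log2(9647) = 13.2359
Bracket: 2^13 = 8192 < 9647 <= 2^14 = 16384
So ceil(log2(9647)) = 14

bits = ceil(log2(9647)) = ceil(13.2359) = 14 bits


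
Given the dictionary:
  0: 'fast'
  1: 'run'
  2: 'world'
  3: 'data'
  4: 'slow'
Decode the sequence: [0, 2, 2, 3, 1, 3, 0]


Look up each index in the dictionary:
  0 -> 'fast'
  2 -> 'world'
  2 -> 'world'
  3 -> 'data'
  1 -> 'run'
  3 -> 'data'
  0 -> 'fast'

Decoded: "fast world world data run data fast"


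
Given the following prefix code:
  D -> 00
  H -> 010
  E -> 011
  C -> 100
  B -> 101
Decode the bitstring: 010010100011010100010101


Decoding step by step:
Bits 010 -> H
Bits 010 -> H
Bits 100 -> C
Bits 011 -> E
Bits 010 -> H
Bits 100 -> C
Bits 010 -> H
Bits 101 -> B


Decoded message: HHCEHCHB


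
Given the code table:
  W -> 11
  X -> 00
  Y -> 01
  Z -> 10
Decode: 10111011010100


Decoding:
10 -> Z
11 -> W
10 -> Z
11 -> W
01 -> Y
01 -> Y
00 -> X


Result: ZWZWYYX


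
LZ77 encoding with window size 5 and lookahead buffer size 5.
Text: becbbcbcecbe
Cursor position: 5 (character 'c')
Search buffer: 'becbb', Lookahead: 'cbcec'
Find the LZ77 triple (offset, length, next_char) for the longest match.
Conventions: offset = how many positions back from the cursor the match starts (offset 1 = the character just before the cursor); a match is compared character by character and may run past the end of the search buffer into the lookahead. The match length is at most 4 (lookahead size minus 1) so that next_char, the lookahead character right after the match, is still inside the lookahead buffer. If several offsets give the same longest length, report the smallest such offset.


Try each offset into the search buffer:
  offset=1 (pos 4, char 'b'): match length 0
  offset=2 (pos 3, char 'b'): match length 0
  offset=3 (pos 2, char 'c'): match length 2
  offset=4 (pos 1, char 'e'): match length 0
  offset=5 (pos 0, char 'b'): match length 0
Longest match has length 2 at offset 3.
next_char = character at position 5 + 2 = 7 -> 'c'

Best match: offset=3, length=2 (matching 'cb' starting at position 2)
LZ77 triple: (3, 2, 'c')


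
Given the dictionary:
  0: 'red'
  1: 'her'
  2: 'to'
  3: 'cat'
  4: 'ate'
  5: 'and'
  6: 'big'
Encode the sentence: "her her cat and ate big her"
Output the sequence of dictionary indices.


Look up each word in the dictionary:
  'her' -> 1
  'her' -> 1
  'cat' -> 3
  'and' -> 5
  'ate' -> 4
  'big' -> 6
  'her' -> 1

Encoded: [1, 1, 3, 5, 4, 6, 1]


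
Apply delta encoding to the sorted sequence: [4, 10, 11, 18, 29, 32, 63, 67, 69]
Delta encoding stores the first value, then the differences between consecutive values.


First value: 4
Deltas:
  10 - 4 = 6
  11 - 10 = 1
  18 - 11 = 7
  29 - 18 = 11
  32 - 29 = 3
  63 - 32 = 31
  67 - 63 = 4
  69 - 67 = 2


Delta encoded: [4, 6, 1, 7, 11, 3, 31, 4, 2]


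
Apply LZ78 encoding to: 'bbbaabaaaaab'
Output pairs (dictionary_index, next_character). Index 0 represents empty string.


LZ78 encoding steps:
Dictionary: {0: ''}
Step 1: w='' (idx 0), next='b' -> output (0, 'b'), add 'b' as idx 1
Step 2: w='b' (idx 1), next='b' -> output (1, 'b'), add 'bb' as idx 2
Step 3: w='' (idx 0), next='a' -> output (0, 'a'), add 'a' as idx 3
Step 4: w='a' (idx 3), next='b' -> output (3, 'b'), add 'ab' as idx 4
Step 5: w='a' (idx 3), next='a' -> output (3, 'a'), add 'aa' as idx 5
Step 6: w='aa' (idx 5), next='a' -> output (5, 'a'), add 'aaa' as idx 6
Step 7: w='b' (idx 1), end of input -> output (1, '')


Encoded: [(0, 'b'), (1, 'b'), (0, 'a'), (3, 'b'), (3, 'a'), (5, 'a'), (1, '')]


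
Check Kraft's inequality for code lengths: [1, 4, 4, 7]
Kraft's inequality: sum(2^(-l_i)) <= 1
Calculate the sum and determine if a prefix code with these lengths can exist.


Sum = 2^(-1) + 2^(-4) + 2^(-4) + 2^(-7)
    = 0.5 + 0.0625 + 0.0625 + 0.0078125
    = 81/128 = 0.6328125
Since 0.6328125 <= 1, Kraft's inequality IS satisfied.
A prefix code with these lengths CAN exist.

Kraft sum = 0.6328125. Satisfied.


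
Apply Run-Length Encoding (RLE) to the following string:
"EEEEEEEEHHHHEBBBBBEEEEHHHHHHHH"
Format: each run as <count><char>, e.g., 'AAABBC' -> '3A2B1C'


Scanning runs left to right:
  i=0: run of 'E' x 8 -> '8E'
  i=8: run of 'H' x 4 -> '4H'
  i=12: run of 'E' x 1 -> '1E'
  i=13: run of 'B' x 5 -> '5B'
  i=18: run of 'E' x 4 -> '4E'
  i=22: run of 'H' x 8 -> '8H'

RLE = 8E4H1E5B4E8H


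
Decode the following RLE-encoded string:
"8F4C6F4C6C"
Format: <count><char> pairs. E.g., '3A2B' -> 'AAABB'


Expanding each <count><char> pair:
  8F -> 'FFFFFFFF'
  4C -> 'CCCC'
  6F -> 'FFFFFF'
  4C -> 'CCCC'
  6C -> 'CCCCCC'

Decoded = FFFFFFFFCCCCFFFFFFCCCCCCCCCC


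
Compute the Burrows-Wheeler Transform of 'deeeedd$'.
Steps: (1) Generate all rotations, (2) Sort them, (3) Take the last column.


Rotations (sorted):
  0: $deeeedd -> last char: d
  1: d$deeeed -> last char: d
  2: dd$deeee -> last char: e
  3: deeeedd$ -> last char: $
  4: edd$deee -> last char: e
  5: eedd$dee -> last char: e
  6: eeedd$de -> last char: e
  7: eeeedd$d -> last char: d


BWT = dde$eeed


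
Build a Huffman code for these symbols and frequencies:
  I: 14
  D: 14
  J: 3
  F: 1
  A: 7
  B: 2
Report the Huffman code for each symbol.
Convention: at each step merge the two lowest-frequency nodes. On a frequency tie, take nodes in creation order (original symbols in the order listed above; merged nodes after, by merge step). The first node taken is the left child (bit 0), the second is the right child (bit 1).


Huffman tree construction:
Step 1: Merge F(1) + B(2) = 3
Step 2: Merge J(3) + (F+B)(3) = 6
Step 3: Merge (J+(F+B))(6) + A(7) = 13
Step 4: Merge ((J+(F+B))+A)(13) + I(14) = 27
Step 5: Merge D(14) + (((J+(F+B))+A)+I)(27) = 41
Read each symbol's code off the tree from the root (left child = 0, right child = 1).

Codes:
  I: 11 (length 2)
  D: 0 (length 1)
  J: 1000 (length 4)
  F: 10010 (length 5)
  A: 101 (length 3)
  B: 10011 (length 5)
Average code length: 90/41 = 2.1951 bits/symbol


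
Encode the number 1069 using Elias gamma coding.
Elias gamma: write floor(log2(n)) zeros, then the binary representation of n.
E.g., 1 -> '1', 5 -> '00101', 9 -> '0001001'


num_bits = floor(log2(1069)) + 1 = 11
leading_zeros = num_bits - 1 = 10
binary(1069) = 10000101101

Elias gamma(1069) = '0000000000' + '10000101101' = 000000000010000101101 (21 bits)


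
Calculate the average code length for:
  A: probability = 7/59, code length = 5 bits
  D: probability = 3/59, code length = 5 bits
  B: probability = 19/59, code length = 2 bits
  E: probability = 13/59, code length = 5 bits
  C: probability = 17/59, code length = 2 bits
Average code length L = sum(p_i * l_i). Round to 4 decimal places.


Weighted contributions p_i * l_i:
  A: (7/59) * 5 = 35/59
  D: (3/59) * 5 = 15/59
  B: (19/59) * 2 = 38/59
  E: (13/59) * 5 = 65/59
  C: (17/59) * 2 = 34/59
Sum = (35 + 15 + 38 + 65 + 34)/59 = 187/59

L = 187/59 = 3.1695 bits/symbol


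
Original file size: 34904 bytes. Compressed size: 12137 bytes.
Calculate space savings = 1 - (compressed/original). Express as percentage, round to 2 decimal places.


ratio = compressed/original = 12137/34904 = 0.347725
savings = 1 - ratio = 1 - 0.347725 = 0.652275
as a percentage: 0.652275 * 100 = 65.23%

Space savings = 1 - 12137/34904 = 65.23%


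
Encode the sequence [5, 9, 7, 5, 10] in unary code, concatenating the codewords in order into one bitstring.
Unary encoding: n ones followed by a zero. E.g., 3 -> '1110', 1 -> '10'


Encode each number as n ones followed by a terminating 0:
  5 -> 111110 (6 bits)
  9 -> 1111111110 (10 bits)
  7 -> 11111110 (8 bits)
  5 -> 111110 (6 bits)
  10 -> 11111111110 (11 bits)
Total length = 6 + 10 + 8 + 6 + 11 = 41 bits.

Unary([5, 9, 7, 5, 10]) = 11111011111111101111111011111011111111110 (41 bits)


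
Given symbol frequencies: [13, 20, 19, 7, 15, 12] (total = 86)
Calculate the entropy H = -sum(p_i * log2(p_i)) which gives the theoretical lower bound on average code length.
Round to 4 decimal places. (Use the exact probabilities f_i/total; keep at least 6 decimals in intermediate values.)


Per-symbol terms -p_i * log2(p_i) with p_i = f_i/86:
  p = 13/86 = 0.151163: log2(p) = -2.725825, -p*log2(p) = 0.412043
  p = 20/86 = 0.232558: log2(p) = -2.104337, -p*log2(p) = 0.489381
  p = 19/86 = 0.220930: log2(p) = -2.178337, -p*log2(p) = 0.481261
  p = 7/86 = 0.081395: log2(p) = -3.618910, -p*log2(p) = 0.294562
  p = 15/86 = 0.174419: log2(p) = -2.519374, -p*log2(p) = 0.439426
  p = 12/86 = 0.139535: log2(p) = -2.841302, -p*log2(p) = 0.396461
H = 0.412043 + 0.489381 + 0.481261 + 0.294562 + 0.439426 + 0.396461 = 2.513134

H = 2.5131 bits/symbol


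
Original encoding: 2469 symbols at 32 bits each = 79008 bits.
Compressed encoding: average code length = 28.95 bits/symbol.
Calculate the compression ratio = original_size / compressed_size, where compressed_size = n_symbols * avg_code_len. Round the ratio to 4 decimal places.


original_size = n_symbols * orig_bits = 2469 * 32 = 79008 bits
compressed_size = n_symbols * avg_code_len = 2469 * 28.95 = 71477.55 bits
ratio = original_size / compressed_size = 79008 / 71477.55 = 1.1054

Compression ratio = 1.1054


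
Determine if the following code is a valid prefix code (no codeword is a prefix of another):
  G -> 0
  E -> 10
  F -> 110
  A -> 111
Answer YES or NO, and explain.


Checking each pair (does one codeword prefix another?):
  G='0' vs E='10': no prefix
  G='0' vs F='110': no prefix
  G='0' vs A='111': no prefix
  E='10' vs G='0': no prefix
  E='10' vs F='110': no prefix
  E='10' vs A='111': no prefix
  F='110' vs G='0': no prefix
  F='110' vs E='10': no prefix
  F='110' vs A='111': no prefix
  A='111' vs G='0': no prefix
  A='111' vs E='10': no prefix
  A='111' vs F='110': no prefix
No violation found over all pairs.

YES -- this is a valid prefix code. No codeword is a prefix of any other codeword.


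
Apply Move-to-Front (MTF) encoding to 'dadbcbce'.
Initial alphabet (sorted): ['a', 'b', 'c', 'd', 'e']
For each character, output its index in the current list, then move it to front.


MTF encoding:
'd': index 3 in ['a', 'b', 'c', 'd', 'e'] -> ['d', 'a', 'b', 'c', 'e']
'a': index 1 in ['d', 'a', 'b', 'c', 'e'] -> ['a', 'd', 'b', 'c', 'e']
'd': index 1 in ['a', 'd', 'b', 'c', 'e'] -> ['d', 'a', 'b', 'c', 'e']
'b': index 2 in ['d', 'a', 'b', 'c', 'e'] -> ['b', 'd', 'a', 'c', 'e']
'c': index 3 in ['b', 'd', 'a', 'c', 'e'] -> ['c', 'b', 'd', 'a', 'e']
'b': index 1 in ['c', 'b', 'd', 'a', 'e'] -> ['b', 'c', 'd', 'a', 'e']
'c': index 1 in ['b', 'c', 'd', 'a', 'e'] -> ['c', 'b', 'd', 'a', 'e']
'e': index 4 in ['c', 'b', 'd', 'a', 'e'] -> ['e', 'c', 'b', 'd', 'a']


Output: [3, 1, 1, 2, 3, 1, 1, 4]


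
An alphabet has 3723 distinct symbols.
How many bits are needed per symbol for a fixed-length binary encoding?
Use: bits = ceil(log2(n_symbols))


log2(3723) = 11.8622
Bracket: 2^11 = 2048 < 3723 <= 2^12 = 4096
So ceil(log2(3723)) = 12

bits = ceil(log2(3723)) = ceil(11.8622) = 12 bits


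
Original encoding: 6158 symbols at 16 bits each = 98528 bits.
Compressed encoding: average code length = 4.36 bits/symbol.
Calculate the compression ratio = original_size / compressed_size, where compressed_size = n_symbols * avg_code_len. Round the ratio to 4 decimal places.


original_size = n_symbols * orig_bits = 6158 * 16 = 98528 bits
compressed_size = n_symbols * avg_code_len = 6158 * 4.36 = 26848.88 bits
ratio = original_size / compressed_size = 98528 / 26848.88 = 3.6697

Compression ratio = 3.6697


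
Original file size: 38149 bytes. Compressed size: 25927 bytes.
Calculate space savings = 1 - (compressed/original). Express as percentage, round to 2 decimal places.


ratio = compressed/original = 25927/38149 = 0.679625
savings = 1 - ratio = 1 - 0.679625 = 0.320375
as a percentage: 0.320375 * 100 = 32.04%

Space savings = 1 - 25927/38149 = 32.04%


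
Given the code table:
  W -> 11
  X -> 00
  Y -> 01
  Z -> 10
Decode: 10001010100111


Decoding:
10 -> Z
00 -> X
10 -> Z
10 -> Z
10 -> Z
01 -> Y
11 -> W


Result: ZXZZZYW


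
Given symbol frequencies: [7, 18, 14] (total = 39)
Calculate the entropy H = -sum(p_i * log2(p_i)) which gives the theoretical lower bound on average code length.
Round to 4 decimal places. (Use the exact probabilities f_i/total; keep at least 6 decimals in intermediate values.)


Per-symbol terms -p_i * log2(p_i) with p_i = f_i/39:
  p = 7/39 = 0.179487: log2(p) = -2.478047, -p*log2(p) = 0.444778
  p = 18/39 = 0.461538: log2(p) = -1.115477, -p*log2(p) = 0.514836
  p = 14/39 = 0.358974: log2(p) = -1.478047, -p*log2(p) = 0.530581
H = 0.444778 + 0.514836 + 0.530581 = 1.490195

H = 1.4902 bits/symbol


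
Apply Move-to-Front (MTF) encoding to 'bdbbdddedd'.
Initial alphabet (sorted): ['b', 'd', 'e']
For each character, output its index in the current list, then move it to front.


MTF encoding:
'b': index 0 in ['b', 'd', 'e'] -> ['b', 'd', 'e']
'd': index 1 in ['b', 'd', 'e'] -> ['d', 'b', 'e']
'b': index 1 in ['d', 'b', 'e'] -> ['b', 'd', 'e']
'b': index 0 in ['b', 'd', 'e'] -> ['b', 'd', 'e']
'd': index 1 in ['b', 'd', 'e'] -> ['d', 'b', 'e']
'd': index 0 in ['d', 'b', 'e'] -> ['d', 'b', 'e']
'd': index 0 in ['d', 'b', 'e'] -> ['d', 'b', 'e']
'e': index 2 in ['d', 'b', 'e'] -> ['e', 'd', 'b']
'd': index 1 in ['e', 'd', 'b'] -> ['d', 'e', 'b']
'd': index 0 in ['d', 'e', 'b'] -> ['d', 'e', 'b']


Output: [0, 1, 1, 0, 1, 0, 0, 2, 1, 0]


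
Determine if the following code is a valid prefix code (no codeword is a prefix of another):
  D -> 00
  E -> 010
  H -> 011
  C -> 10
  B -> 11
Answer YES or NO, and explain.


Checking each pair (does one codeword prefix another?):
  D='00' vs E='010': no prefix
  D='00' vs H='011': no prefix
  D='00' vs C='10': no prefix
  D='00' vs B='11': no prefix
  E='010' vs D='00': no prefix
  E='010' vs H='011': no prefix
  E='010' vs C='10': no prefix
  E='010' vs B='11': no prefix
  H='011' vs D='00': no prefix
  H='011' vs E='010': no prefix
  H='011' vs C='10': no prefix
  H='011' vs B='11': no prefix
  C='10' vs D='00': no prefix
  C='10' vs E='010': no prefix
  C='10' vs H='011': no prefix
  C='10' vs B='11': no prefix
  B='11' vs D='00': no prefix
  B='11' vs E='010': no prefix
  B='11' vs H='011': no prefix
  B='11' vs C='10': no prefix
No violation found over all pairs.

YES -- this is a valid prefix code. No codeword is a prefix of any other codeword.


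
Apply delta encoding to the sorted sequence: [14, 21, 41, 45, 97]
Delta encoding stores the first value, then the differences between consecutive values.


First value: 14
Deltas:
  21 - 14 = 7
  41 - 21 = 20
  45 - 41 = 4
  97 - 45 = 52


Delta encoded: [14, 7, 20, 4, 52]


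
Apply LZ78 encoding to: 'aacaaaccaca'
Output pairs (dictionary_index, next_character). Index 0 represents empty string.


LZ78 encoding steps:
Dictionary: {0: ''}
Step 1: w='' (idx 0), next='a' -> output (0, 'a'), add 'a' as idx 1
Step 2: w='a' (idx 1), next='c' -> output (1, 'c'), add 'ac' as idx 2
Step 3: w='a' (idx 1), next='a' -> output (1, 'a'), add 'aa' as idx 3
Step 4: w='ac' (idx 2), next='c' -> output (2, 'c'), add 'acc' as idx 4
Step 5: w='ac' (idx 2), next='a' -> output (2, 'a'), add 'aca' as idx 5


Encoded: [(0, 'a'), (1, 'c'), (1, 'a'), (2, 'c'), (2, 'a')]


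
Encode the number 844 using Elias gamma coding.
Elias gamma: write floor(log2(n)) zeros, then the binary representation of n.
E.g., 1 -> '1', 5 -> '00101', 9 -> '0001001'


num_bits = floor(log2(844)) + 1 = 10
leading_zeros = num_bits - 1 = 9
binary(844) = 1101001100

Elias gamma(844) = '000000000' + '1101001100' = 0000000001101001100 (19 bits)


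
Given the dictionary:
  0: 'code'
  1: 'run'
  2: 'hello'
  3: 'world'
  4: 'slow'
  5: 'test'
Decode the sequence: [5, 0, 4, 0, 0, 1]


Look up each index in the dictionary:
  5 -> 'test'
  0 -> 'code'
  4 -> 'slow'
  0 -> 'code'
  0 -> 'code'
  1 -> 'run'

Decoded: "test code slow code code run"


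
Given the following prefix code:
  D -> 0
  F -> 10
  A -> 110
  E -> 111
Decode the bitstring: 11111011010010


Decoding step by step:
Bits 111 -> E
Bits 110 -> A
Bits 110 -> A
Bits 10 -> F
Bits 0 -> D
Bits 10 -> F


Decoded message: EAAFDF


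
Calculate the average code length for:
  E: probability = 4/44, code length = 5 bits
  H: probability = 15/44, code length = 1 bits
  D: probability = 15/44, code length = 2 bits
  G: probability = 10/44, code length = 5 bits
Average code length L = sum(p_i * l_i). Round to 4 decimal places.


Weighted contributions p_i * l_i:
  E: (4/44) * 5 = 20/44
  H: (15/44) * 1 = 15/44
  D: (15/44) * 2 = 30/44
  G: (10/44) * 5 = 50/44
Sum = (20 + 15 + 30 + 50)/44 = 115/44

L = 115/44 = 2.6136 bits/symbol


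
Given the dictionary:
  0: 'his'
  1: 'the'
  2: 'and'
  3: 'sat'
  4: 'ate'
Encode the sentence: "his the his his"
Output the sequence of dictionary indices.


Look up each word in the dictionary:
  'his' -> 0
  'the' -> 1
  'his' -> 0
  'his' -> 0

Encoded: [0, 1, 0, 0]


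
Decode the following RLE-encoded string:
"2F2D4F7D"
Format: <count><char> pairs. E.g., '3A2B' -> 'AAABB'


Expanding each <count><char> pair:
  2F -> 'FF'
  2D -> 'DD'
  4F -> 'FFFF'
  7D -> 'DDDDDDD'

Decoded = FFDDFFFFDDDDDDD


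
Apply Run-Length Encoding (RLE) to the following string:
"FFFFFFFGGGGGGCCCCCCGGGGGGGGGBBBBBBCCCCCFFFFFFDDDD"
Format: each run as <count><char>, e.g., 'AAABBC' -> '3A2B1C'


Scanning runs left to right:
  i=0: run of 'F' x 7 -> '7F'
  i=7: run of 'G' x 6 -> '6G'
  i=13: run of 'C' x 6 -> '6C'
  i=19: run of 'G' x 9 -> '9G'
  i=28: run of 'B' x 6 -> '6B'
  i=34: run of 'C' x 5 -> '5C'
  i=39: run of 'F' x 6 -> '6F'
  i=45: run of 'D' x 4 -> '4D'

RLE = 7F6G6C9G6B5C6F4D


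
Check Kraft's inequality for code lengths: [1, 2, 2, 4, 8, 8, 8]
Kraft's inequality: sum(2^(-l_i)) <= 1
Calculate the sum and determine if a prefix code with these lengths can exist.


Sum = 2^(-1) + 2^(-2) + 2^(-2) + 2^(-4) + 2^(-8) + 2^(-8) + 2^(-8)
    = 0.5 + 0.25 + 0.25 + 0.0625 + 0.00390625 + 0.00390625 + 0.00390625
    = 275/256 = 1.07421875
Since 1.07421875 > 1, Kraft's inequality is NOT satisfied.
A prefix code with these lengths CANNOT exist.

Kraft sum = 1.07421875. Not satisfied.


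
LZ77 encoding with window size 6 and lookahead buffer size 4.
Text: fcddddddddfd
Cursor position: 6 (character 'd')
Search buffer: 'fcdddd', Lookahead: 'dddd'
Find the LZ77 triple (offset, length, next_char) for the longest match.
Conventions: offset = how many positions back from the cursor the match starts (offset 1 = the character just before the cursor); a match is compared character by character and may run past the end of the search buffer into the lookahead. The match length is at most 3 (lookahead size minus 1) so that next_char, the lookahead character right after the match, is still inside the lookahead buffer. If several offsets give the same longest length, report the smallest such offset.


Try each offset into the search buffer:
  offset=1 (pos 5, char 'd'): match length 3
  offset=2 (pos 4, char 'd'): match length 3
  offset=3 (pos 3, char 'd'): match length 3
  offset=4 (pos 2, char 'd'): match length 3
  offset=5 (pos 1, char 'c'): match length 0
  offset=6 (pos 0, char 'f'): match length 0
Longest match has length 3, found at offsets 1, 2, 3, 4; take the smallest, offset 1.
next_char = character at position 6 + 3 = 9 -> 'd'

Best match: offset=1, length=3 (matching 'ddd' starting at position 5)
LZ77 triple: (1, 3, 'd')


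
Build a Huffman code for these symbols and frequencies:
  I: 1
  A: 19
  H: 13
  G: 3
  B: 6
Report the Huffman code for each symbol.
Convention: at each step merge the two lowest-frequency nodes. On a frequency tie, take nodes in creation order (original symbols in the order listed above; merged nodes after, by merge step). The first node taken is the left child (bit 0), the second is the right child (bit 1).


Huffman tree construction:
Step 1: Merge I(1) + G(3) = 4
Step 2: Merge (I+G)(4) + B(6) = 10
Step 3: Merge ((I+G)+B)(10) + H(13) = 23
Step 4: Merge A(19) + (((I+G)+B)+H)(23) = 42
Read each symbol's code off the tree from the root (left child = 0, right child = 1).

Codes:
  I: 1000 (length 4)
  A: 0 (length 1)
  H: 11 (length 2)
  G: 1001 (length 4)
  B: 101 (length 3)
Average code length: 79/42 = 1.8810 bits/symbol


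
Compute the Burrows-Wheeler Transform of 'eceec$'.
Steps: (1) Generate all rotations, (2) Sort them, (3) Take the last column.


Rotations (sorted):
  0: $eceec -> last char: c
  1: c$ecee -> last char: e
  2: ceec$e -> last char: e
  3: ec$ece -> last char: e
  4: eceec$ -> last char: $
  5: eec$ec -> last char: c


BWT = ceee$c


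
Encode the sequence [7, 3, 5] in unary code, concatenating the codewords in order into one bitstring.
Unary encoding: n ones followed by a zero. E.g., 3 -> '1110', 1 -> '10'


Encode each number as n ones followed by a terminating 0:
  7 -> 11111110 (8 bits)
  3 -> 1110 (4 bits)
  5 -> 111110 (6 bits)
Total length = 8 + 4 + 6 = 18 bits.

Unary([7, 3, 5]) = 111111101110111110 (18 bits)


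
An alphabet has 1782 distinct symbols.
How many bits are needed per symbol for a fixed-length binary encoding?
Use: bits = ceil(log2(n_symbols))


log2(1782) = 10.7993
Bracket: 2^10 = 1024 < 1782 <= 2^11 = 2048
So ceil(log2(1782)) = 11

bits = ceil(log2(1782)) = ceil(10.7993) = 11 bits


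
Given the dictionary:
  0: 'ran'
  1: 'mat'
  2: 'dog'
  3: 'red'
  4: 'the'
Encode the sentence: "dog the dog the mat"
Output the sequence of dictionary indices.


Look up each word in the dictionary:
  'dog' -> 2
  'the' -> 4
  'dog' -> 2
  'the' -> 4
  'mat' -> 1

Encoded: [2, 4, 2, 4, 1]


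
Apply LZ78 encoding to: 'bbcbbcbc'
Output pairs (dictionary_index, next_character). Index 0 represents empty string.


LZ78 encoding steps:
Dictionary: {0: ''}
Step 1: w='' (idx 0), next='b' -> output (0, 'b'), add 'b' as idx 1
Step 2: w='b' (idx 1), next='c' -> output (1, 'c'), add 'bc' as idx 2
Step 3: w='b' (idx 1), next='b' -> output (1, 'b'), add 'bb' as idx 3
Step 4: w='' (idx 0), next='c' -> output (0, 'c'), add 'c' as idx 4
Step 5: w='bc' (idx 2), end of input -> output (2, '')


Encoded: [(0, 'b'), (1, 'c'), (1, 'b'), (0, 'c'), (2, '')]


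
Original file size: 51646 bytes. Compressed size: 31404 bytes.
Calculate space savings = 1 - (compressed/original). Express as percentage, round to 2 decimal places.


ratio = compressed/original = 31404/51646 = 0.608063
savings = 1 - ratio = 1 - 0.608063 = 0.391937
as a percentage: 0.391937 * 100 = 39.19%

Space savings = 1 - 31404/51646 = 39.19%


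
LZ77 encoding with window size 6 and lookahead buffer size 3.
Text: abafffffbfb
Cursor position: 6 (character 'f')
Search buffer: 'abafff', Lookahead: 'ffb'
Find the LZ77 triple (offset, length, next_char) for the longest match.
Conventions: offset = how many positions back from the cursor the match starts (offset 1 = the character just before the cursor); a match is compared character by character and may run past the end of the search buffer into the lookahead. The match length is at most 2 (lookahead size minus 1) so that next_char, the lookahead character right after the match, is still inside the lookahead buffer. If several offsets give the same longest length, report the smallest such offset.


Try each offset into the search buffer:
  offset=1 (pos 5, char 'f'): match length 2
  offset=2 (pos 4, char 'f'): match length 2
  offset=3 (pos 3, char 'f'): match length 2
  offset=4 (pos 2, char 'a'): match length 0
  offset=5 (pos 1, char 'b'): match length 0
  offset=6 (pos 0, char 'a'): match length 0
Longest match has length 2, found at offsets 1, 2, 3; take the smallest, offset 1.
next_char = character at position 6 + 2 = 8 -> 'b'

Best match: offset=1, length=2 (matching 'ff' starting at position 5)
LZ77 triple: (1, 2, 'b')


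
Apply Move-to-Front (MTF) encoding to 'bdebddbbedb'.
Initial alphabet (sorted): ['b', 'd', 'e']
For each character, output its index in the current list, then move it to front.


MTF encoding:
'b': index 0 in ['b', 'd', 'e'] -> ['b', 'd', 'e']
'd': index 1 in ['b', 'd', 'e'] -> ['d', 'b', 'e']
'e': index 2 in ['d', 'b', 'e'] -> ['e', 'd', 'b']
'b': index 2 in ['e', 'd', 'b'] -> ['b', 'e', 'd']
'd': index 2 in ['b', 'e', 'd'] -> ['d', 'b', 'e']
'd': index 0 in ['d', 'b', 'e'] -> ['d', 'b', 'e']
'b': index 1 in ['d', 'b', 'e'] -> ['b', 'd', 'e']
'b': index 0 in ['b', 'd', 'e'] -> ['b', 'd', 'e']
'e': index 2 in ['b', 'd', 'e'] -> ['e', 'b', 'd']
'd': index 2 in ['e', 'b', 'd'] -> ['d', 'e', 'b']
'b': index 2 in ['d', 'e', 'b'] -> ['b', 'd', 'e']


Output: [0, 1, 2, 2, 2, 0, 1, 0, 2, 2, 2]


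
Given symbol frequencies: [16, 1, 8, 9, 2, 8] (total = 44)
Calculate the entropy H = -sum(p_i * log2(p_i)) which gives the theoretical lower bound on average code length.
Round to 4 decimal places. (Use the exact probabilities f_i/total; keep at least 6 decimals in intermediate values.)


Per-symbol terms -p_i * log2(p_i) with p_i = f_i/44:
  p = 16/44 = 0.363636: log2(p) = -1.459432, -p*log2(p) = 0.530702
  p = 1/44 = 0.022727: log2(p) = -5.459432, -p*log2(p) = 0.124078
  p = 8/44 = 0.181818: log2(p) = -2.459432, -p*log2(p) = 0.447169
  p = 9/44 = 0.204545: log2(p) = -2.289507, -p*log2(p) = 0.468308
  p = 2/44 = 0.045455: log2(p) = -4.459432, -p*log2(p) = 0.202701
  p = 8/44 = 0.181818: log2(p) = -2.459432, -p*log2(p) = 0.447169
H = 0.530702 + 0.124078 + 0.447169 + 0.468308 + 0.202701 + 0.447169 = 2.220127

H = 2.2201 bits/symbol


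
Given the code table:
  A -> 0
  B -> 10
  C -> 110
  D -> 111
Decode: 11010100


Decoding:
110 -> C
10 -> B
10 -> B
0 -> A


Result: CBBA


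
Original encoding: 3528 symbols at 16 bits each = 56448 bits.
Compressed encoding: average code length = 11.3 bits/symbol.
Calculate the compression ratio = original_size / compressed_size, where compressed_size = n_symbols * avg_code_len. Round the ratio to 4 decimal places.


original_size = n_symbols * orig_bits = 3528 * 16 = 56448 bits
compressed_size = n_symbols * avg_code_len = 3528 * 11.3 = 39866.4 bits
ratio = original_size / compressed_size = 56448 / 39866.4 = 1.4159

Compression ratio = 1.4159


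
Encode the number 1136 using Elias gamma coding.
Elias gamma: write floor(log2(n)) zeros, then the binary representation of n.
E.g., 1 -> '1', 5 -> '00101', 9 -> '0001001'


num_bits = floor(log2(1136)) + 1 = 11
leading_zeros = num_bits - 1 = 10
binary(1136) = 10001110000

Elias gamma(1136) = '0000000000' + '10001110000' = 000000000010001110000 (21 bits)


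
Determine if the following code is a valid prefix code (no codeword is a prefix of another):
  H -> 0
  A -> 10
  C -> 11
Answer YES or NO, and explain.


Checking each pair (does one codeword prefix another?):
  H='0' vs A='10': no prefix
  H='0' vs C='11': no prefix
  A='10' vs H='0': no prefix
  A='10' vs C='11': no prefix
  C='11' vs H='0': no prefix
  C='11' vs A='10': no prefix
No violation found over all pairs.

YES -- this is a valid prefix code. No codeword is a prefix of any other codeword.


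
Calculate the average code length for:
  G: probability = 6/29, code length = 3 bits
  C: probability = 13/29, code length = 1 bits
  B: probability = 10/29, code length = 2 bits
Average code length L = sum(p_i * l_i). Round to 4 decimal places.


Weighted contributions p_i * l_i:
  G: (6/29) * 3 = 18/29
  C: (13/29) * 1 = 13/29
  B: (10/29) * 2 = 20/29
Sum = (18 + 13 + 20)/29 = 51/29

L = 51/29 = 1.7586 bits/symbol


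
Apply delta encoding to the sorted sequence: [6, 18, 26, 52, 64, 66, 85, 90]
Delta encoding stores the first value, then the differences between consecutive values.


First value: 6
Deltas:
  18 - 6 = 12
  26 - 18 = 8
  52 - 26 = 26
  64 - 52 = 12
  66 - 64 = 2
  85 - 66 = 19
  90 - 85 = 5


Delta encoded: [6, 12, 8, 26, 12, 2, 19, 5]


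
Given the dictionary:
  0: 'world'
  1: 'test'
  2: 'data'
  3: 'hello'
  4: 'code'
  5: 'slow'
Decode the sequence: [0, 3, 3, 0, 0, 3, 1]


Look up each index in the dictionary:
  0 -> 'world'
  3 -> 'hello'
  3 -> 'hello'
  0 -> 'world'
  0 -> 'world'
  3 -> 'hello'
  1 -> 'test'

Decoded: "world hello hello world world hello test"


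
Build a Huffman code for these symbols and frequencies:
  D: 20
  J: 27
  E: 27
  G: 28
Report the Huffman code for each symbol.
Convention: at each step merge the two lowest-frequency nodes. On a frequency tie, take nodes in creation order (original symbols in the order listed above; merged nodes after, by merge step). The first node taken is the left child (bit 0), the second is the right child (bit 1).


Huffman tree construction:
Step 1: Merge D(20) + J(27) = 47
Step 2: Merge E(27) + G(28) = 55
Step 3: Merge (D+J)(47) + (E+G)(55) = 102
Read each symbol's code off the tree from the root (left child = 0, right child = 1).

Codes:
  D: 00 (length 2)
  J: 01 (length 2)
  E: 10 (length 2)
  G: 11 (length 2)
Average code length: 204/102 = 2.0000 bits/symbol
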